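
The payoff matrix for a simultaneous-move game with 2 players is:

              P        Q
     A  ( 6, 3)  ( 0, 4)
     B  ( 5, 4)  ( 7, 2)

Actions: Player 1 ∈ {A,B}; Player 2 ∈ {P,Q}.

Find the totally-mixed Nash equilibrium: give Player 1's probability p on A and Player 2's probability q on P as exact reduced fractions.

P1 indiff ⇒ q·6+(1-q)·0 = q·5+(1-q)·7 ⇒ q(1) = (1-q)(7) ⇒ q = 7/8
P2 indiff ⇒ p·3+(1-p)·4 = p·4+(1-p)·2 ⇒ p(-1) = (1-p)(-2) ⇒ p = 2/3

P1 mixes 2/3 on A; P2 mixes 7/8 on P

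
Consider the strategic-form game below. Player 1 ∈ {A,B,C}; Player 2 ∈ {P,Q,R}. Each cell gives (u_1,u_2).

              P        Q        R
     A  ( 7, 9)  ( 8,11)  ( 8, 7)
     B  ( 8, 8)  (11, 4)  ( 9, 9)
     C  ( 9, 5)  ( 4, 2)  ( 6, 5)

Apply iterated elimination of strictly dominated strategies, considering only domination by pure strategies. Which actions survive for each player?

P1 drop A (B beats it: P:8>7 Q:11>8 R:9>8)
P2 drop Q (P beats it: B:8>4 C:5>2)
P1→{B,C} P2→{P,R}

IESDS → P1:{B,C} P2:{P,R}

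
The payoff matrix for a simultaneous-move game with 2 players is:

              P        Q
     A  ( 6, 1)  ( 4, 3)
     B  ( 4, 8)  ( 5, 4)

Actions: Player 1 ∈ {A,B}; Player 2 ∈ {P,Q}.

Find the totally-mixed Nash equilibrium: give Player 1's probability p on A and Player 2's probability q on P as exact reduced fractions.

(p,q) = (2/3, 1/3)

P1 indiff ⇒ q·6+(1-q)·4 = q·4+(1-q)·5 ⇒ q(2) = (1-q)(1) ⇒ q = 1/3
P2 indiff ⇒ p·1+(1-p)·8 = p·3+(1-p)·4 ⇒ p(-2) = (1-p)(-4) ⇒ p = 2/3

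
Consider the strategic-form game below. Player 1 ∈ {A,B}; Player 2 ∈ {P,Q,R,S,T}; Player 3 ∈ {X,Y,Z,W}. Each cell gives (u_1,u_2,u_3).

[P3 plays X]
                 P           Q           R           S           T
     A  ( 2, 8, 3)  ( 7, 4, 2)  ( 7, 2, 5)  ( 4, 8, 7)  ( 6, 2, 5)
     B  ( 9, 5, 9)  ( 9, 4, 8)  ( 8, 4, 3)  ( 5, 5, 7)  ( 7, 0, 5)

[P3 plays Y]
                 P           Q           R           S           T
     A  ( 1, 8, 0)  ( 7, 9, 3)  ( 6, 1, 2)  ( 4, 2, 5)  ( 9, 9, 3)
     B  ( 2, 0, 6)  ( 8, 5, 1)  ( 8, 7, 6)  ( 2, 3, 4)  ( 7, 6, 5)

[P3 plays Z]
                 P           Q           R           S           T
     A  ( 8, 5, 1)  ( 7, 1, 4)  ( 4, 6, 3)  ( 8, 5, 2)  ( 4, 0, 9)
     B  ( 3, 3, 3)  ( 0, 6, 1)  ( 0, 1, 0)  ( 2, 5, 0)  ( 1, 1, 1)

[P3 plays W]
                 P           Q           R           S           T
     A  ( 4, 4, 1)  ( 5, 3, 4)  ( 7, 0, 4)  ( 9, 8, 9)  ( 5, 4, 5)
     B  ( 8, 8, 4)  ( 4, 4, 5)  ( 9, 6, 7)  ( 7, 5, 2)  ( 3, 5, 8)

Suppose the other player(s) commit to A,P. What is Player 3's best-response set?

u_3(X vs A,P) = 3
u_3(Y vs A,P) = 0
u_3(Z vs A,P) = 1
u_3(W vs A,P) = 1
max payoff 3 at {X}

P3 best: {X}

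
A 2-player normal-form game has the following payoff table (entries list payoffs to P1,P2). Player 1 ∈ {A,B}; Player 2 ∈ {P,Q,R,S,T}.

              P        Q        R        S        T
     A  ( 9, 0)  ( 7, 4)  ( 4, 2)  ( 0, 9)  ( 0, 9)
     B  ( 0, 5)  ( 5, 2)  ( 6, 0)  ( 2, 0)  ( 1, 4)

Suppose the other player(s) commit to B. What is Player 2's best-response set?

argmax u_2 = {P}

u_2(P vs B) = 5
u_2(Q vs B) = 2
u_2(R vs B) = 0
u_2(S vs B) = 0
u_2(T vs B) = 4
max payoff 5 at {P}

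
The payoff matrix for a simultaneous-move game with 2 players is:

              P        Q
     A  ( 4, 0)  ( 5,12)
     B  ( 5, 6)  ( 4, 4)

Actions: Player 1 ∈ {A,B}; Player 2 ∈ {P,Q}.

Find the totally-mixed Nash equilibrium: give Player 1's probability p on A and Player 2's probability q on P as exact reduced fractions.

P1 mixes 1/7 on A; P2 mixes 1/2 on P

P1 indiff ⇒ q·4+(1-q)·5 = q·5+(1-q)·4 ⇒ q(-1) = (1-q)(-1) ⇒ q = 1/2
P2 indiff ⇒ p·0+(1-p)·6 = p·12+(1-p)·4 ⇒ p(-12) = (1-p)(-2) ⇒ p = 1/7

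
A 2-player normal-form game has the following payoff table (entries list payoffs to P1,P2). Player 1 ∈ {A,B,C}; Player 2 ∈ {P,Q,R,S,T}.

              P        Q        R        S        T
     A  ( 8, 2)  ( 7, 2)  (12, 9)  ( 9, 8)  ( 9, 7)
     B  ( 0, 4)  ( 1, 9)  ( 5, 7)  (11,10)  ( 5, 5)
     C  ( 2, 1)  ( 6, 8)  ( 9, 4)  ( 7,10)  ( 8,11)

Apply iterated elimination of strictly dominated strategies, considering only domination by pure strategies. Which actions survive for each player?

P1 drop C (A beats it: P:8>2 Q:7>6 R:12>9 S:9>7 T:9>8)
P2 drop P (R beats it: A:9>2 B:7>4)
P2 drop Q (S beats it: A:8>2 B:10>9)
P2 drop T (R beats it: A:9>7 B:7>5)
P1→{A,B} P2→{R,S}

IESDS → P1:{A,B} P2:{R,S}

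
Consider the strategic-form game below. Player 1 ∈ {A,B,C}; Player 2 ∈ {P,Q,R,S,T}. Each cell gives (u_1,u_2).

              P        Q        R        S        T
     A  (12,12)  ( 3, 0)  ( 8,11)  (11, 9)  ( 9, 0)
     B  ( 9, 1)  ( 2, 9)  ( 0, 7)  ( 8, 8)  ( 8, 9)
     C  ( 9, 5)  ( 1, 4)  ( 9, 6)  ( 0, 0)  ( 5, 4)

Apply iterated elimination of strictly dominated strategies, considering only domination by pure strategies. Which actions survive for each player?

P1 drop B (A beats it: P:12>9 Q:3>2 R:8>0 S:11>8 T:9>8)
P2 drop Q (P beats it: A:12>0 C:5>4)
P2 drop S (P beats it: A:12>9 C:5>0)
P2 drop T (P beats it: A:12>0 C:5>4)
P1→{A,C} P2→{P,R}

Remaining: P1:{A,C} P2:{P,R}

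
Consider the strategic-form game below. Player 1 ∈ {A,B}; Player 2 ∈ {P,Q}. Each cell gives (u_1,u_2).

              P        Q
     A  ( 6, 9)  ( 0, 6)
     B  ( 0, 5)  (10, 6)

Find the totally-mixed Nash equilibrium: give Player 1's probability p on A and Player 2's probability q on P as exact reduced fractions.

P1 indiff ⇒ q·6+(1-q)·0 = q·0+(1-q)·10 ⇒ q(6) = (1-q)(10) ⇒ q = 5/8
P2 indiff ⇒ p·9+(1-p)·5 = p·6+(1-p)·6 ⇒ p(3) = (1-p)(1) ⇒ p = 1/4

p=1/4, q=5/8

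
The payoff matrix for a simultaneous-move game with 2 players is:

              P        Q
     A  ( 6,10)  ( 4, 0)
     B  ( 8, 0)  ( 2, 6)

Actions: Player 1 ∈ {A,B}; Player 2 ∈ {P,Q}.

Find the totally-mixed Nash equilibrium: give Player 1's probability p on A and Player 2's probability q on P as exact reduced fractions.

p=3/8, q=1/2

P1 indiff ⇒ q·6+(1-q)·4 = q·8+(1-q)·2 ⇒ q(-2) = (1-q)(-2) ⇒ q = 1/2
P2 indiff ⇒ p·10+(1-p)·0 = p·0+(1-p)·6 ⇒ p(10) = (1-p)(6) ⇒ p = 3/8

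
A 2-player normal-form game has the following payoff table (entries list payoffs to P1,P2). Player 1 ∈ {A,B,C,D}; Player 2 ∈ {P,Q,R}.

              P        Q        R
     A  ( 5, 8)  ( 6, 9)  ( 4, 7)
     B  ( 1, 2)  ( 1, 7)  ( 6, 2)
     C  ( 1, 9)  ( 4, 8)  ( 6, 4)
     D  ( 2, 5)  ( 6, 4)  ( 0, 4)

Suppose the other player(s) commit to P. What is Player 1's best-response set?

P1 best: {A}

u_1(A vs P) = 5
u_1(B vs P) = 1
u_1(C vs P) = 1
u_1(D vs P) = 2
max payoff 5 at {A}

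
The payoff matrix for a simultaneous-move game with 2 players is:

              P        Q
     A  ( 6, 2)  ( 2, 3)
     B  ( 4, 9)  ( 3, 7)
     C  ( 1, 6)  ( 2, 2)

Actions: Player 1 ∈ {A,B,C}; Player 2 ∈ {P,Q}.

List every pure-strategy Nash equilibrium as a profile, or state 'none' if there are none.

Equilibria: none

(A,P): not NE [P2→Q gives 3>2]
(A,Q): not NE [P1→B gives 3>2]
(B,P): not NE [P1→A gives 6>4]
(B,Q): not NE [P2→P gives 9>7]
(C,P): not NE [P1→A gives 6>1]
(C,Q): not NE [P1→B gives 3>2; P2→P gives 6>2]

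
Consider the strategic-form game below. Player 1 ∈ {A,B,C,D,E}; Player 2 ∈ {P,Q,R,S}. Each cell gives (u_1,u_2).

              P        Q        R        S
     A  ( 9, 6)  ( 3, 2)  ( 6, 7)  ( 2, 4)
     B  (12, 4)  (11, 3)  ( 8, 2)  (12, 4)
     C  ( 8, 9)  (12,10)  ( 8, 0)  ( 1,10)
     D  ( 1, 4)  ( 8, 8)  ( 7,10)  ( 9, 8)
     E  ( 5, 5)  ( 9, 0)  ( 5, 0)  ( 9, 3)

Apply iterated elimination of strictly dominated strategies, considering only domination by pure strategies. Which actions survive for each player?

IESDS → P1:{B,C} P2:{P,Q,S}

P1 drop A (B beats it: P:12>9 Q:11>3 R:8>6 S:12>2)
P1 drop D (B beats it: P:12>1 Q:11>8 R:8>7 S:12>9)
P1 drop E (B beats it: P:12>5 Q:11>9 R:8>5 S:12>9)
P2 drop R (P beats it: B:4>2 C:9>0)
P1→{B,C} P2→{P,Q,S}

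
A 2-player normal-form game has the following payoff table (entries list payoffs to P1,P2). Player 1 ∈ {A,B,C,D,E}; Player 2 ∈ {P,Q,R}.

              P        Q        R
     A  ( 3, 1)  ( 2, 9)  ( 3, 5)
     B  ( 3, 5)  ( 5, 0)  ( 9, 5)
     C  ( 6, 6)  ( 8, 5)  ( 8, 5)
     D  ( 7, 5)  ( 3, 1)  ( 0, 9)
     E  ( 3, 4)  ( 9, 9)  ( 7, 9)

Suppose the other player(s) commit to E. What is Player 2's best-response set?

argmax u_2 = {Q,R}

u_2(P vs E) = 4
u_2(Q vs E) = 9
u_2(R vs E) = 9
max payoff 9 at {Q,R}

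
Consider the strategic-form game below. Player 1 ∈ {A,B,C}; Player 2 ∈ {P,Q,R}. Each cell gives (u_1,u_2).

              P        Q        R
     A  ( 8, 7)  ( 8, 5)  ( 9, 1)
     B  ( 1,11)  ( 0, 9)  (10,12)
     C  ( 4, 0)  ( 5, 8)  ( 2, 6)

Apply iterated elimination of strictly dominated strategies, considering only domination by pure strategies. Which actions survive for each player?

P1 drop C (A beats it: P:8>4 Q:8>5 R:9>2)
P2 drop Q (P beats it: A:7>5 B:11>9)
P1→{A,B} P2→{P,R}

Remaining: P1:{A,B} P2:{P,R}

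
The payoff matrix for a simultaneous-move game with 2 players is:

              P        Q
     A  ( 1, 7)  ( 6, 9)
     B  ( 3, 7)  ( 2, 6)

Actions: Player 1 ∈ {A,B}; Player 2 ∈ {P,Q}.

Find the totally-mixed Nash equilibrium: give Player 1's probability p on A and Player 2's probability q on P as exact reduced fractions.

p=1/3, q=2/3

P1 indiff ⇒ q·1+(1-q)·6 = q·3+(1-q)·2 ⇒ q(-2) = (1-q)(-4) ⇒ q = 2/3
P2 indiff ⇒ p·7+(1-p)·7 = p·9+(1-p)·6 ⇒ p(-2) = (1-p)(-1) ⇒ p = 1/3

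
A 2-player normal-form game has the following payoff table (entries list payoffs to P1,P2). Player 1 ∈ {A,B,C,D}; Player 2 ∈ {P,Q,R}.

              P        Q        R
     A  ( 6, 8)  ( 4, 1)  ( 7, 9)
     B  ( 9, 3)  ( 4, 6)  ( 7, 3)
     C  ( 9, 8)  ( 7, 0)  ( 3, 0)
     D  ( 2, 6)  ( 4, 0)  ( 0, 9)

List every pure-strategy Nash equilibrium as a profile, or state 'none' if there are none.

(A,P): not NE [P1→C gives 9>6; P2→R gives 9>8]
(A,Q): not NE [P1→C gives 7>4; P2→R gives 9>1]
(A,R): NE
(B,P): not NE [P2→Q gives 6>3]
(B,Q): not NE [P1→C gives 7>4]
(B,R): not NE [P2→Q gives 6>3]
(C,P): NE
(C,Q): not NE [P2→P gives 8>0]
(C,R): not NE [P1→B gives 7>3; P2→P gives 8>0]
(D,P): not NE [P1→C gives 9>2; P2→R gives 9>6]
(D,Q): not NE [P1→C gives 7>4; P2→R gives 9>0]
(D,R): not NE [P1→B gives 7>0]

Nash profiles: (A,R), (C,P)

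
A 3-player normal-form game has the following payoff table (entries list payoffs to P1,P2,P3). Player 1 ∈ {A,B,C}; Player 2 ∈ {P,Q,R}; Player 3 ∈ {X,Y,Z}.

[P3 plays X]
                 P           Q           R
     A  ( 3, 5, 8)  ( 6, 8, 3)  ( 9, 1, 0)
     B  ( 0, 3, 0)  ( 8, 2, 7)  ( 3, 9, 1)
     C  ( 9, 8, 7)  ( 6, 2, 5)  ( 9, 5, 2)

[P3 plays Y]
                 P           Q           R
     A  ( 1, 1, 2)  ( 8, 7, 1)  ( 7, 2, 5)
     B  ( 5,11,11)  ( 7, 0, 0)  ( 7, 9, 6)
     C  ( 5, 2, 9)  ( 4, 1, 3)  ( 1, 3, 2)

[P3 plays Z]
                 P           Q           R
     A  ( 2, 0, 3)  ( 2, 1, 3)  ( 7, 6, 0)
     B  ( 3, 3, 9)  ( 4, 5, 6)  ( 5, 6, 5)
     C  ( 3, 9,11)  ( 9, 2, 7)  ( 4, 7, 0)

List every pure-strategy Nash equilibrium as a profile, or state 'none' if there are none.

(A,P,X): not NE [P1→C gives 9>3; P2→Q gives 8>5]
(A,P,Y): not NE [P1→C gives 5>1; P2→Q gives 7>1; P3→X gives 8>2]
(A,P,Z): not NE [P1→C gives 3>2; P2→R gives 6>0; P3→X gives 8>3]
(A,Q,X): not NE [P1→B gives 8>6]
(A,Q,Y): not NE [P3→Z gives 3>1]
(A,Q,Z): not NE [P1→C gives 9>2; P2→R gives 6>1]
(A,R,X): not NE [P2→Q gives 8>1; P3→Y gives 5>0]
(A,R,Y): not NE [P2→Q gives 7>2]
(A,R,Z): not NE [P3→Y gives 5>0]
(B,P,X): not NE [P1→C gives 9>0; P2→R gives 9>3; P3→Y gives 11>0]
(B,P,Y): NE
(B,P,Z): not NE [P2→R gives 6>3; P3→Y gives 11>9]
(B,Q,X): not NE [P2→R gives 9>2]
(B,Q,Y): not NE [P1→A gives 8>7; P2→P gives 11>0; P3→X gives 7>0]
(B,Q,Z): not NE [P1→C gives 9>4; P2→R gives 6>5; P3→X gives 7>6]
(B,R,X): not NE [P1→C gives 9>3; P3→Y gives 6>1]
(B,R,Y): not NE [P2→P gives 11>9]
(B,R,Z): not NE [P1→A gives 7>5; P3→Y gives 6>5]
(C,P,X): not NE [P3→Z gives 11>7]
(C,P,Y): not NE [P2→R gives 3>2; P3→Z gives 11>9]
(C,P,Z): NE
(C,Q,X): not NE [P1→B gives 8>6; P2→P gives 8>2; P3→Z gives 7>5]
(C,Q,Y): not NE [P1→A gives 8>4; P2→R gives 3>1; P3→Z gives 7>3]
(C,Q,Z): not NE [P2→P gives 9>2]
(C,R,X): not NE [P2→P gives 8>5]
(C,R,Y): not NE [P1→B gives 7>1]
(C,R,Z): not NE [P1→A gives 7>4; P2→P gives 9>7; P3→Y gives 2>0]

PSNE = {(B,P,Y), (C,P,Z)}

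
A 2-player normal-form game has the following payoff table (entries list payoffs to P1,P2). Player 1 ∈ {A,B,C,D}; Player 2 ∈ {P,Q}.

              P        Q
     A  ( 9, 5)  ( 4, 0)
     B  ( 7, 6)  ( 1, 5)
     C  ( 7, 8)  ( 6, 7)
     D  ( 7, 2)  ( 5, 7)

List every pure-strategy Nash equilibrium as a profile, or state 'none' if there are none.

Nash profiles: (A,P)

(A,P): NE
(A,Q): not NE [P1→C gives 6>4; P2→P gives 5>0]
(B,P): not NE [P1→A gives 9>7]
(B,Q): not NE [P1→C gives 6>1; P2→P gives 6>5]
(C,P): not NE [P1→A gives 9>7]
(C,Q): not NE [P2→P gives 8>7]
(D,P): not NE [P1→A gives 9>7; P2→Q gives 7>2]
(D,Q): not NE [P1→C gives 6>5]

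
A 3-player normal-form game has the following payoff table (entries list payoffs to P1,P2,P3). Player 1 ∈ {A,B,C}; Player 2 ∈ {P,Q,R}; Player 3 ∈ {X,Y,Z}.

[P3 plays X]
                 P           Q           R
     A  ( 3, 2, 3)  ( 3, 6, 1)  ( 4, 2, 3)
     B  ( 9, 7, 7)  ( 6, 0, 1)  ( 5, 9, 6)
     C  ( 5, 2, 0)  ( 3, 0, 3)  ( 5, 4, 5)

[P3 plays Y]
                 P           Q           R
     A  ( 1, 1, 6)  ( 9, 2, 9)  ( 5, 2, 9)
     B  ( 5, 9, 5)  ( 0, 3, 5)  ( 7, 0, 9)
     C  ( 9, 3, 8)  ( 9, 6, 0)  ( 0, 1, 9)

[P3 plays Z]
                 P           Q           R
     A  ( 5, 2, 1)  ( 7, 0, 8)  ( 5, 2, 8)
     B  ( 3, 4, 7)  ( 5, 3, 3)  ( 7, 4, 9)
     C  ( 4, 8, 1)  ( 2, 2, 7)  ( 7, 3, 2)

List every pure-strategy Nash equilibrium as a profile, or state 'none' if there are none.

Nash profiles: (A,Q,Y), (B,R,Z)

(A,P,X): not NE [P1→B gives 9>3; P2→Q gives 6>2; P3→Y gives 6>3]
(A,P,Y): not NE [P1→C gives 9>1; P2→R gives 2>1]
(A,P,Z): not NE [P3→Y gives 6>1]
(A,Q,X): not NE [P1→B gives 6>3; P3→Y gives 9>1]
(A,Q,Y): NE
(A,Q,Z): not NE [P2→R gives 2>0; P3→Y gives 9>8]
(A,R,X): not NE [P1→C gives 5>4; P2→Q gives 6>2; P3→Y gives 9>3]
(A,R,Y): not NE [P1→B gives 7>5]
(A,R,Z): not NE [P1→C gives 7>5; P3→Y gives 9>8]
(B,P,X): not NE [P2→R gives 9>7]
(B,P,Y): not NE [P1→C gives 9>5; P3→Z gives 7>5]
(B,P,Z): not NE [P1→A gives 5>3]
(B,Q,X): not NE [P2→R gives 9>0; P3→Y gives 5>1]
(B,Q,Y): not NE [P1→C gives 9>0; P2→P gives 9>3]
(B,Q,Z): not NE [P1→A gives 7>5; P2→R gives 4>3; P3→Y gives 5>3]
(B,R,X): not NE [P3→Z gives 9>6]
(B,R,Y): not NE [P2→P gives 9>0]
(B,R,Z): NE
(C,P,X): not NE [P1→B gives 9>5; P2→R gives 4>2; P3→Y gives 8>0]
(C,P,Y): not NE [P2→Q gives 6>3]
(C,P,Z): not NE [P1→A gives 5>4; P3→Y gives 8>1]
(C,Q,X): not NE [P1→B gives 6>3; P2→R gives 4>0; P3→Z gives 7>3]
(C,Q,Y): not NE [P3→Z gives 7>0]
(C,Q,Z): not NE [P1→A gives 7>2; P2→P gives 8>2]
(C,R,X): not NE [P3→Y gives 9>5]
(C,R,Y): not NE [P1→B gives 7>0; P2→Q gives 6>1]
(C,R,Z): not NE [P2→P gives 8>3; P3→Y gives 9>2]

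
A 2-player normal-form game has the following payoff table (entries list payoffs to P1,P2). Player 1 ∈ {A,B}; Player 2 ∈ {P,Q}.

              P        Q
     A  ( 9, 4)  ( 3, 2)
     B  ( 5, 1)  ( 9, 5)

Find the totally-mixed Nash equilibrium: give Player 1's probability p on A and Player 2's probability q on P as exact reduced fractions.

P1 indiff ⇒ q·9+(1-q)·3 = q·5+(1-q)·9 ⇒ q(4) = (1-q)(6) ⇒ q = 3/5
P2 indiff ⇒ p·4+(1-p)·1 = p·2+(1-p)·5 ⇒ p(2) = (1-p)(4) ⇒ p = 2/3

(p,q) = (2/3, 3/5)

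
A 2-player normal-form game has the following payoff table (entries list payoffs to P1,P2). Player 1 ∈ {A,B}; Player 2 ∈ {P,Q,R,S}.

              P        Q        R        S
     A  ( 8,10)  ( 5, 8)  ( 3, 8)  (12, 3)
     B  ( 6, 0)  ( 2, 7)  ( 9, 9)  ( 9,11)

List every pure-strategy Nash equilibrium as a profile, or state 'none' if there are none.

(A,P): NE
(A,Q): not NE [P2→P gives 10>8]
(A,R): not NE [P1→B gives 9>3; P2→P gives 10>8]
(A,S): not NE [P2→P gives 10>3]
(B,P): not NE [P1→A gives 8>6; P2→S gives 11>0]
(B,Q): not NE [P1→A gives 5>2; P2→S gives 11>7]
(B,R): not NE [P2→S gives 11>9]
(B,S): not NE [P1→A gives 12>9]

NE set: (A,P)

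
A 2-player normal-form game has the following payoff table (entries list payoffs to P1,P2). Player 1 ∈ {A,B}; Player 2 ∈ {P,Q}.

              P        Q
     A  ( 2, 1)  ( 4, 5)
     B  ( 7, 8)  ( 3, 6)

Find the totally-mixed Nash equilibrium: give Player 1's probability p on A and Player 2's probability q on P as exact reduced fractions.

(p,q) = (1/3, 1/6)

P1 indiff ⇒ q·2+(1-q)·4 = q·7+(1-q)·3 ⇒ q(-5) = (1-q)(-1) ⇒ q = 1/6
P2 indiff ⇒ p·1+(1-p)·8 = p·5+(1-p)·6 ⇒ p(-4) = (1-p)(-2) ⇒ p = 1/3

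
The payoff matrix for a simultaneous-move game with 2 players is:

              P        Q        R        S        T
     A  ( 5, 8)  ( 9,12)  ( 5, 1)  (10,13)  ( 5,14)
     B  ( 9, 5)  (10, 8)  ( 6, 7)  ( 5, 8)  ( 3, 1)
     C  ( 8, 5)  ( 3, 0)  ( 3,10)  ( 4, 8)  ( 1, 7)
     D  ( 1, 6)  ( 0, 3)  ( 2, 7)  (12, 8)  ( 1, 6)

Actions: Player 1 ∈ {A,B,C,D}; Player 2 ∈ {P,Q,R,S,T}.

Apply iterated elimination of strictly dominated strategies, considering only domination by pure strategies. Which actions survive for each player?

P1 drop C (B beats it: P:9>8 Q:10>3 R:6>3 S:5>4 T:3>1)
P2 drop P (S beats it: A:13>8 B:8>5 D:8>6)
P2 drop R (S beats it: A:13>1 B:8>7 D:8>7)
P1→{A,B,D} P2→{Q,S,T}

IESDS → P1:{A,B,D} P2:{Q,S,T}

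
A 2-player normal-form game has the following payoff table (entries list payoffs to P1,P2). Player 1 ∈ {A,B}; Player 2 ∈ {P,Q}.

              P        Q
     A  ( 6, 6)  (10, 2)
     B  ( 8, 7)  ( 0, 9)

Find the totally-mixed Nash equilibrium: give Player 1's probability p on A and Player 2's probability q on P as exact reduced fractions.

(p,q) = (1/3, 5/6)

P1 indiff ⇒ q·6+(1-q)·10 = q·8+(1-q)·0 ⇒ q(-2) = (1-q)(-10) ⇒ q = 5/6
P2 indiff ⇒ p·6+(1-p)·7 = p·2+(1-p)·9 ⇒ p(4) = (1-p)(2) ⇒ p = 1/3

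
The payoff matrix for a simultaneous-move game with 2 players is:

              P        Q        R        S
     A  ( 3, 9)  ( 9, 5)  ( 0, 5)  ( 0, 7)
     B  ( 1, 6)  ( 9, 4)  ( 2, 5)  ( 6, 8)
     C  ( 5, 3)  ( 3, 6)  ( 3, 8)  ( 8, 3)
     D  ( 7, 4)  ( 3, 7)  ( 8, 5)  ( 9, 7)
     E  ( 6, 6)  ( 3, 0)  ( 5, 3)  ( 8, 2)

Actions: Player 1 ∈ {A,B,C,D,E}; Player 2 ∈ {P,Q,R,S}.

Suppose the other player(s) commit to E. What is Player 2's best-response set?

u_2(P vs E) = 6
u_2(Q vs E) = 0
u_2(R vs E) = 3
u_2(S vs E) = 2
max payoff 6 at {P}

argmax u_2 = {P}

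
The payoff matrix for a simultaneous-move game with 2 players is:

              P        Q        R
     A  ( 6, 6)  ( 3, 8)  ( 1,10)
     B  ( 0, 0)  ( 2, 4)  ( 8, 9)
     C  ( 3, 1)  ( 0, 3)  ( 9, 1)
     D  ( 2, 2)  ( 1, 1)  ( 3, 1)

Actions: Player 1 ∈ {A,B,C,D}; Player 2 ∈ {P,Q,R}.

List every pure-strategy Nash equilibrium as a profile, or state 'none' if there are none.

No pure NE.

(A,P): not NE [P2→R gives 10>6]
(A,Q): not NE [P2→R gives 10>8]
(A,R): not NE [P1→C gives 9>1]
(B,P): not NE [P1→A gives 6>0; P2→R gives 9>0]
(B,Q): not NE [P1→A gives 3>2; P2→R gives 9>4]
(B,R): not NE [P1→C gives 9>8]
(C,P): not NE [P1→A gives 6>3; P2→Q gives 3>1]
(C,Q): not NE [P1→A gives 3>0]
(C,R): not NE [P2→Q gives 3>1]
(D,P): not NE [P1→A gives 6>2]
(D,Q): not NE [P1→A gives 3>1; P2→P gives 2>1]
(D,R): not NE [P1→C gives 9>3; P2→P gives 2>1]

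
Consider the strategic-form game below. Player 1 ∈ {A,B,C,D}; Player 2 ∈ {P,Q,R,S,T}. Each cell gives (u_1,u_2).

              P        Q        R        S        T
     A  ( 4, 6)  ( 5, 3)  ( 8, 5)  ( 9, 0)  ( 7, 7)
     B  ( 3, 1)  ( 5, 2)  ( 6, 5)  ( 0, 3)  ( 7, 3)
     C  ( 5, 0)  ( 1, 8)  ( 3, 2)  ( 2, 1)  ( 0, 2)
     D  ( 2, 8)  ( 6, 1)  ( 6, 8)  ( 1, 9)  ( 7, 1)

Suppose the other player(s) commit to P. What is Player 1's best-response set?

P1 best: {C}

u_1(A vs P) = 4
u_1(B vs P) = 3
u_1(C vs P) = 5
u_1(D vs P) = 2
max payoff 5 at {C}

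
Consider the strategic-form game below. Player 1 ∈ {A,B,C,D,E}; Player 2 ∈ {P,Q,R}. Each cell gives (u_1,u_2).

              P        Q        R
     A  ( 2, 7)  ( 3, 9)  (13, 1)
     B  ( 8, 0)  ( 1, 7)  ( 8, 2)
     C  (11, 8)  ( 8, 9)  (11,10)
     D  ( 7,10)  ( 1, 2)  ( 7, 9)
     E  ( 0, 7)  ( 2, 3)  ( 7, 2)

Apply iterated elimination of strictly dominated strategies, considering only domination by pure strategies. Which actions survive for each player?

P1 drop B (C beats it: P:11>8 Q:8>1 R:11>8)
P1 drop D (C beats it: P:11>7 Q:8>1 R:11>7)
P1 drop E (A beats it: P:2>0 Q:3>2 R:13>7)
P2 drop P (Q beats it: A:9>7 C:9>8)
P1→{A,C} P2→{Q,R}

Survivors P1:{A,C} P2:{Q,R}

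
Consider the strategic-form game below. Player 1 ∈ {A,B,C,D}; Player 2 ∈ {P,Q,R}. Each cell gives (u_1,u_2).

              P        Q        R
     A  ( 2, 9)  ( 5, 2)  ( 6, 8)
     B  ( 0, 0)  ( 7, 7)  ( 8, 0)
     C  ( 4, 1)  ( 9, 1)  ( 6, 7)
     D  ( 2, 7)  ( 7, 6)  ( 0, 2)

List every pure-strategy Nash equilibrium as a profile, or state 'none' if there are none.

No pure NE.

(A,P): not NE [P1→C gives 4>2]
(A,Q): not NE [P1→C gives 9>5; P2→P gives 9>2]
(A,R): not NE [P1→B gives 8>6; P2→P gives 9>8]
(B,P): not NE [P1→C gives 4>0; P2→Q gives 7>0]
(B,Q): not NE [P1→C gives 9>7]
(B,R): not NE [P2→Q gives 7>0]
(C,P): not NE [P2→R gives 7>1]
(C,Q): not NE [P2→R gives 7>1]
(C,R): not NE [P1→B gives 8>6]
(D,P): not NE [P1→C gives 4>2]
(D,Q): not NE [P1→C gives 9>7; P2→P gives 7>6]
(D,R): not NE [P1→B gives 8>0; P2→P gives 7>2]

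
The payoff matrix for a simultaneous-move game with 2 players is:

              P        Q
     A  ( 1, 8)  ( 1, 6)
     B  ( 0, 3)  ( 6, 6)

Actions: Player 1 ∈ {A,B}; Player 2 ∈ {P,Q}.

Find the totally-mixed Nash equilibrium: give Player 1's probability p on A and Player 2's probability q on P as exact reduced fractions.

P1 indiff ⇒ q·1+(1-q)·1 = q·0+(1-q)·6 ⇒ q(1) = (1-q)(5) ⇒ q = 5/6
P2 indiff ⇒ p·8+(1-p)·3 = p·6+(1-p)·6 ⇒ p(2) = (1-p)(3) ⇒ p = 3/5

(p,q) = (3/5, 5/6)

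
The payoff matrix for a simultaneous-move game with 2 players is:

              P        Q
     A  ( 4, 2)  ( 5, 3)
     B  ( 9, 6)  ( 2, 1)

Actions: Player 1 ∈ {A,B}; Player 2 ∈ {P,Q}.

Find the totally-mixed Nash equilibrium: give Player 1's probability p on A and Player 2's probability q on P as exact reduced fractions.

P1 indiff ⇒ q·4+(1-q)·5 = q·9+(1-q)·2 ⇒ q(-5) = (1-q)(-3) ⇒ q = 3/8
P2 indiff ⇒ p·2+(1-p)·6 = p·3+(1-p)·1 ⇒ p(-1) = (1-p)(-5) ⇒ p = 5/6

p=5/6, q=3/8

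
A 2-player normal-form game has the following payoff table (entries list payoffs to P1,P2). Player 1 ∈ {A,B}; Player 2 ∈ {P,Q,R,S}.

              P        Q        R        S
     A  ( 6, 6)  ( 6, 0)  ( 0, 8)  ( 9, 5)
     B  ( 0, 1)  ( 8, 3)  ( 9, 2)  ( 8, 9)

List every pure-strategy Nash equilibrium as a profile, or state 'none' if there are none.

No pure NE.

(A,P): not NE [P2→R gives 8>6]
(A,Q): not NE [P1→B gives 8>6; P2→R gives 8>0]
(A,R): not NE [P1→B gives 9>0]
(A,S): not NE [P2→R gives 8>5]
(B,P): not NE [P1→A gives 6>0; P2→S gives 9>1]
(B,Q): not NE [P2→S gives 9>3]
(B,R): not NE [P2→S gives 9>2]
(B,S): not NE [P1→A gives 9>8]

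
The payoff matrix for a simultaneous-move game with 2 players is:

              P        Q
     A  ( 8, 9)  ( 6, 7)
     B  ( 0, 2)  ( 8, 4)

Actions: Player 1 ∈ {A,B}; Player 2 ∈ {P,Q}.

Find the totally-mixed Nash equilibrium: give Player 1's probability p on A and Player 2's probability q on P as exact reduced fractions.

(p,q) = (1/2, 1/5)

P1 indiff ⇒ q·8+(1-q)·6 = q·0+(1-q)·8 ⇒ q(8) = (1-q)(2) ⇒ q = 1/5
P2 indiff ⇒ p·9+(1-p)·2 = p·7+(1-p)·4 ⇒ p(2) = (1-p)(2) ⇒ p = 1/2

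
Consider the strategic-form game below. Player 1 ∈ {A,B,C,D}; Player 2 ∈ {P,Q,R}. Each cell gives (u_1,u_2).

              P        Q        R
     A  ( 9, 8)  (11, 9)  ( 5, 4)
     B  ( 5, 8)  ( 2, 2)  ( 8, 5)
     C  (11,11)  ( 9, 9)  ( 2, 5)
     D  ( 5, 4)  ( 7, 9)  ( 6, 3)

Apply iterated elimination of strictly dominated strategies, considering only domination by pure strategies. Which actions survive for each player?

P2 drop R (P beats it: A:8>4 B:8>5 C:11>5 D:4>3)
P1 drop B (A beats it: P:9>5 Q:11>2)
P1 drop D (A beats it: P:9>5 Q:11>7)
P1→{A,C} P2→{P,Q}

Remaining: P1:{A,C} P2:{P,Q}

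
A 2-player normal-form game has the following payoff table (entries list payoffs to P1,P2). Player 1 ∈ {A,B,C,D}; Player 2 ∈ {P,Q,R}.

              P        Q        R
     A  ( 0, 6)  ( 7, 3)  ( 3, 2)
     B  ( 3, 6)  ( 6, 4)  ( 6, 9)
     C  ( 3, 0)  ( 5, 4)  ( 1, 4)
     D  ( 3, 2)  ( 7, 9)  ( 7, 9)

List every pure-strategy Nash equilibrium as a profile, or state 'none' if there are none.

(A,P): not NE [P1→D gives 3>0]
(A,Q): not NE [P2→P gives 6>3]
(A,R): not NE [P1→D gives 7>3; P2→P gives 6>2]
(B,P): not NE [P2→R gives 9>6]
(B,Q): not NE [P1→D gives 7>6; P2→R gives 9>4]
(B,R): not NE [P1→D gives 7>6]
(C,P): not NE [P2→R gives 4>0]
(C,Q): not NE [P1→D gives 7>5]
(C,R): not NE [P1→D gives 7>1]
(D,P): not NE [P2→R gives 9>2]
(D,Q): NE
(D,R): NE

NE set: (D,Q), (D,R)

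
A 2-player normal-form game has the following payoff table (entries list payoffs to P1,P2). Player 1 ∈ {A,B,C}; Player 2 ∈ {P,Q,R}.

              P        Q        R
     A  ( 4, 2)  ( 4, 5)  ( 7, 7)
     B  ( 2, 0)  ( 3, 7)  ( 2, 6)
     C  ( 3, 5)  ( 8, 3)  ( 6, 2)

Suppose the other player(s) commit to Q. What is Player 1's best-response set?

u_1(A vs Q) = 4
u_1(B vs Q) = 3
u_1(C vs Q) = 8
max payoff 8 at {C}

argmax u_1 = {C}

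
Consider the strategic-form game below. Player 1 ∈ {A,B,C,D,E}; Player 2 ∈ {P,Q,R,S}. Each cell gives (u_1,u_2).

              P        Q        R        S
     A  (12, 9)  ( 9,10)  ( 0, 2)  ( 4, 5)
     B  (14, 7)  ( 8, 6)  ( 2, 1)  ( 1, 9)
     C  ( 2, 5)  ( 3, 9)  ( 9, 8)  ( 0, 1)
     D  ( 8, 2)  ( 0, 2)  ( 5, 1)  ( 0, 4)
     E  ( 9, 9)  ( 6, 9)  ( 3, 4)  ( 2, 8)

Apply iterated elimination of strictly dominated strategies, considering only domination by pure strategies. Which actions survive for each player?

P2 drop R (Q beats it: A:10>2 B:6>1 C:9>8 D:2>1 E:9>4)
P1 drop C (A beats it: P:12>2 Q:9>3 S:4>0)
P1 drop D (A beats it: P:12>8 Q:9>0 S:4>0)
P1 drop E (A beats it: P:12>9 Q:9>6 S:4>2)
P1→{A,B} P2→{P,Q,S}

IESDS → P1:{A,B} P2:{P,Q,S}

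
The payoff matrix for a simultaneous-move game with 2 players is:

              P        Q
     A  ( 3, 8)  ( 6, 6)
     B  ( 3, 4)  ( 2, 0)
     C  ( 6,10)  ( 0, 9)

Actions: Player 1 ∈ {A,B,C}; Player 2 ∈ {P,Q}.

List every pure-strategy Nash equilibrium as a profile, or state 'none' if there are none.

PSNE = {(C,P)}

(A,P): not NE [P1→C gives 6>3]
(A,Q): not NE [P2→P gives 8>6]
(B,P): not NE [P1→C gives 6>3]
(B,Q): not NE [P1→A gives 6>2; P2→P gives 4>0]
(C,P): NE
(C,Q): not NE [P1→A gives 6>0; P2→P gives 10>9]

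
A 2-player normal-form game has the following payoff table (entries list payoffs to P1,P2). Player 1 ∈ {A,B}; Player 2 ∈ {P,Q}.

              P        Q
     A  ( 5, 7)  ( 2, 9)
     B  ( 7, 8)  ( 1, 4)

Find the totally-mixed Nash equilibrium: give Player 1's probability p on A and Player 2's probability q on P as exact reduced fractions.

P1 indiff ⇒ q·5+(1-q)·2 = q·7+(1-q)·1 ⇒ q(-2) = (1-q)(-1) ⇒ q = 1/3
P2 indiff ⇒ p·7+(1-p)·8 = p·9+(1-p)·4 ⇒ p(-2) = (1-p)(-4) ⇒ p = 2/3

p=2/3, q=1/3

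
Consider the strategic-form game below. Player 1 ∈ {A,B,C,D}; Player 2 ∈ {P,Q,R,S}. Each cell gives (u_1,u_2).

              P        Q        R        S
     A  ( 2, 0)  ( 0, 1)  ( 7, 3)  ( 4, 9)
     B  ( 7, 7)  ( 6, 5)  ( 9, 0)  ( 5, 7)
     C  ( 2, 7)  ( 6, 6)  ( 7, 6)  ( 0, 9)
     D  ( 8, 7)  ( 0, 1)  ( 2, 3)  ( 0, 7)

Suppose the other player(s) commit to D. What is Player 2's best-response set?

P2 best: {P,S}

u_2(P vs D) = 7
u_2(Q vs D) = 1
u_2(R vs D) = 3
u_2(S vs D) = 7
max payoff 7 at {P,S}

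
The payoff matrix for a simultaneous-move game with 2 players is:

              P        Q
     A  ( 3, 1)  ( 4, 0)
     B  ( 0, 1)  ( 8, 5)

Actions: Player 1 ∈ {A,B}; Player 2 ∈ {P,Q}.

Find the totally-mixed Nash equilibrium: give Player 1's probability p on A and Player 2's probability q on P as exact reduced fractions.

P1 indiff ⇒ q·3+(1-q)·4 = q·0+(1-q)·8 ⇒ q(3) = (1-q)(4) ⇒ q = 4/7
P2 indiff ⇒ p·1+(1-p)·1 = p·0+(1-p)·5 ⇒ p(1) = (1-p)(4) ⇒ p = 4/5

p=4/5, q=4/7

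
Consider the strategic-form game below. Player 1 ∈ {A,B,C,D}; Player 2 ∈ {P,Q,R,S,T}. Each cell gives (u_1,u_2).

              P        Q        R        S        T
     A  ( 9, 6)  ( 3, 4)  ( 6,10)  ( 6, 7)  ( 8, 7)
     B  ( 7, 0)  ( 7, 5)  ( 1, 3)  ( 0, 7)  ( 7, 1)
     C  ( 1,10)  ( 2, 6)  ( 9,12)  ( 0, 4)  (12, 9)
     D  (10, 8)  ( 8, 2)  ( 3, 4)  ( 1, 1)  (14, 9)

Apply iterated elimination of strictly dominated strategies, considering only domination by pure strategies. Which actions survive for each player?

P1 drop B (D beats it: P:10>7 Q:8>7 R:3>1 S:1>0 T:14>7)
P2 drop Q (P beats it: A:6>4 C:10>6 D:8>2)
P2 drop S (R beats it: A:10>7 C:12>4 D:4>1)
P1→{A,C,D} P2→{P,R,T}

Survivors P1:{A,C,D} P2:{P,R,T}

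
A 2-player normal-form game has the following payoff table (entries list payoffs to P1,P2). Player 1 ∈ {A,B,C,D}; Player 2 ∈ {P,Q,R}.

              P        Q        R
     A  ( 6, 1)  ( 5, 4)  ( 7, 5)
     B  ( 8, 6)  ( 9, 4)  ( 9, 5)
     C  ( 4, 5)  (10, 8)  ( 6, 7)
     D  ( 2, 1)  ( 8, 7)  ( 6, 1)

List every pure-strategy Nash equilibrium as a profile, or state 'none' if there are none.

(A,P): not NE [P1→B gives 8>6; P2→R gives 5>1]
(A,Q): not NE [P1→C gives 10>5; P2→R gives 5>4]
(A,R): not NE [P1→B gives 9>7]
(B,P): NE
(B,Q): not NE [P1→C gives 10>9; P2→P gives 6>4]
(B,R): not NE [P2→P gives 6>5]
(C,P): not NE [P1→B gives 8>4; P2→Q gives 8>5]
(C,Q): NE
(C,R): not NE [P1→B gives 9>6; P2→Q gives 8>7]
(D,P): not NE [P1→B gives 8>2; P2→Q gives 7>1]
(D,Q): not NE [P1→C gives 10>8]
(D,R): not NE [P1→B gives 9>6; P2→Q gives 7>1]

PSNE = {(B,P), (C,Q)}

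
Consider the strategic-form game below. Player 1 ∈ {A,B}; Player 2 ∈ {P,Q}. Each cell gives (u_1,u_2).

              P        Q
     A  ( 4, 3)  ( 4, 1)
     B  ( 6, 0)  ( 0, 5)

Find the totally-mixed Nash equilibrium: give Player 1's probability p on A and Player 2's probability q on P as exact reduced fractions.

p=5/7, q=2/3

P1 indiff ⇒ q·4+(1-q)·4 = q·6+(1-q)·0 ⇒ q(-2) = (1-q)(-4) ⇒ q = 2/3
P2 indiff ⇒ p·3+(1-p)·0 = p·1+(1-p)·5 ⇒ p(2) = (1-p)(5) ⇒ p = 5/7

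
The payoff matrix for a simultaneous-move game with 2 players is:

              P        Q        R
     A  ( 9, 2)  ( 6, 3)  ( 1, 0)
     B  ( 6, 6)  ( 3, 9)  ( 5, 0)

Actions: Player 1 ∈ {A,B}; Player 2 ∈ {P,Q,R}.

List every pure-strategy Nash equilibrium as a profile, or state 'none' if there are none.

(A,P): not NE [P2→Q gives 3>2]
(A,Q): NE
(A,R): not NE [P1→B gives 5>1; P2→Q gives 3>0]
(B,P): not NE [P1→A gives 9>6; P2→Q gives 9>6]
(B,Q): not NE [P1→A gives 6>3]
(B,R): not NE [P2→Q gives 9>0]

NE set: (A,Q)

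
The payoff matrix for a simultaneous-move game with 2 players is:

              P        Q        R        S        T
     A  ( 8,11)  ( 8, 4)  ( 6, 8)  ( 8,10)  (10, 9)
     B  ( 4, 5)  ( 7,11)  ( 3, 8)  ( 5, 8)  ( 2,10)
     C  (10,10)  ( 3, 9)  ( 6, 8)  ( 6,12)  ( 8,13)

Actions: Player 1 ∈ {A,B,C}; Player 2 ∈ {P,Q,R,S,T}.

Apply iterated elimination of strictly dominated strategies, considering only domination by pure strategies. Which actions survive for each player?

P1 drop B (A beats it: P:8>4 Q:8>7 R:6>3 S:8>5 T:10>2)
P2 drop Q (P beats it: A:11>4 C:10>9)
P2 drop R (P beats it: A:11>8 C:10>8)
P1→{A,C} P2→{P,S,T}

Remaining: P1:{A,C} P2:{P,S,T}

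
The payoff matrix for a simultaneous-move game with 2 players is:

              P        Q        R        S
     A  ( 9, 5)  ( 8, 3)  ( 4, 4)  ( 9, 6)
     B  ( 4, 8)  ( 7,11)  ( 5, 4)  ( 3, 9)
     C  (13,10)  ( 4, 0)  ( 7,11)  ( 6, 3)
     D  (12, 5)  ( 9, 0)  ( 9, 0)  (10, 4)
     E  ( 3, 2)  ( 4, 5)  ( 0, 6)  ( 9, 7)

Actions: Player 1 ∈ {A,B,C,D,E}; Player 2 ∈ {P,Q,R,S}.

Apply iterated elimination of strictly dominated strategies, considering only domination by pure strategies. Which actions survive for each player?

P1 drop A (D beats it: P:12>9 Q:9>8 R:9>4 S:10>9)
P1 drop B (D beats it: P:12>4 Q:9>7 R:9>5 S:10>3)
P1 drop E (D beats it: P:12>3 Q:9>4 R:9>0 S:10>9)
P2 drop Q (P beats it: C:10>0 D:5>0)
P2 drop S (P beats it: C:10>3 D:5>4)
P1→{C,D} P2→{P,R}

IESDS → P1:{C,D} P2:{P,R}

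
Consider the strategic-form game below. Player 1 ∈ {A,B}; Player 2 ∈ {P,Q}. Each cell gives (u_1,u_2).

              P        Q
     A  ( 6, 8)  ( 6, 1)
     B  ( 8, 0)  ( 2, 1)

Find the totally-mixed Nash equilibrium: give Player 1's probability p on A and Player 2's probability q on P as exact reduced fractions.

P1 indiff ⇒ q·6+(1-q)·6 = q·8+(1-q)·2 ⇒ q(-2) = (1-q)(-4) ⇒ q = 2/3
P2 indiff ⇒ p·8+(1-p)·0 = p·1+(1-p)·1 ⇒ p(7) = (1-p)(1) ⇒ p = 1/8

(p,q) = (1/8, 2/3)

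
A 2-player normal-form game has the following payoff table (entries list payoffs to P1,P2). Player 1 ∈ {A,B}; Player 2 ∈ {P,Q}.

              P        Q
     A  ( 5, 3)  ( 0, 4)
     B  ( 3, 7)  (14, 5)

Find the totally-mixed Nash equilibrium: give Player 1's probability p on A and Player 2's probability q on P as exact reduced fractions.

(p,q) = (2/3, 7/8)

P1 indiff ⇒ q·5+(1-q)·0 = q·3+(1-q)·14 ⇒ q(2) = (1-q)(14) ⇒ q = 7/8
P2 indiff ⇒ p·3+(1-p)·7 = p·4+(1-p)·5 ⇒ p(-1) = (1-p)(-2) ⇒ p = 2/3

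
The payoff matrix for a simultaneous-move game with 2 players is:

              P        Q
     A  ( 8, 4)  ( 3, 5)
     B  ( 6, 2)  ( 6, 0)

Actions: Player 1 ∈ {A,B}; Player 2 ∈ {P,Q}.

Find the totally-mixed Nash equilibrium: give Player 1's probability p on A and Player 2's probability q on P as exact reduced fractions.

(p,q) = (2/3, 3/5)

P1 indiff ⇒ q·8+(1-q)·3 = q·6+(1-q)·6 ⇒ q(2) = (1-q)(3) ⇒ q = 3/5
P2 indiff ⇒ p·4+(1-p)·2 = p·5+(1-p)·0 ⇒ p(-1) = (1-p)(-2) ⇒ p = 2/3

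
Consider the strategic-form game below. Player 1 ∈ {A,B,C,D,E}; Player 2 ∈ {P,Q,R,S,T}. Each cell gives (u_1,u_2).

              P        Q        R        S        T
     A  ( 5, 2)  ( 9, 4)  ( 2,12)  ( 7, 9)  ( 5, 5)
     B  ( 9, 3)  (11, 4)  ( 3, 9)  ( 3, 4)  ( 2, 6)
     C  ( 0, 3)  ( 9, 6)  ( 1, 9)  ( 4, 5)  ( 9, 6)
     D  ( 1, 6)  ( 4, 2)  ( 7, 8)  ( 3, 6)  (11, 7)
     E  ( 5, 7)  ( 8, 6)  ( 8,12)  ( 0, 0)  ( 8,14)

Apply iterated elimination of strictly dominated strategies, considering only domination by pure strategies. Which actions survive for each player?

IESDS → P1:{D,E} P2:{R,T}

P2 drop P (R beats it: A:12>2 B:9>3 C:9>3 D:8>6 E:12>7)
P2 drop Q (R beats it: A:12>4 B:9>4 C:9>6 D:8>2 E:12>6)
P2 drop S (R beats it: A:12>9 B:9>4 C:9>5 D:8>6 E:12>0)
P1 drop A (D beats it: R:7>2 T:11>5)
P1 drop B (D beats it: R:7>3 T:11>2)
P1 drop C (D beats it: R:7>1 T:11>9)
P1→{D,E} P2→{R,T}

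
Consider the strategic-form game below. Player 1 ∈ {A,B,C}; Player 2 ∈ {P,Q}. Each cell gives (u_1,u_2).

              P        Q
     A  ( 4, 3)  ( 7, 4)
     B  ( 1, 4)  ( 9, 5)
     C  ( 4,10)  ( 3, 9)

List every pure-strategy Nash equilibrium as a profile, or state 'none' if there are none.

NE set: (B,Q), (C,P)

(A,P): not NE [P2→Q gives 4>3]
(A,Q): not NE [P1→B gives 9>7]
(B,P): not NE [P1→C gives 4>1; P2→Q gives 5>4]
(B,Q): NE
(C,P): NE
(C,Q): not NE [P1→B gives 9>3; P2→P gives 10>9]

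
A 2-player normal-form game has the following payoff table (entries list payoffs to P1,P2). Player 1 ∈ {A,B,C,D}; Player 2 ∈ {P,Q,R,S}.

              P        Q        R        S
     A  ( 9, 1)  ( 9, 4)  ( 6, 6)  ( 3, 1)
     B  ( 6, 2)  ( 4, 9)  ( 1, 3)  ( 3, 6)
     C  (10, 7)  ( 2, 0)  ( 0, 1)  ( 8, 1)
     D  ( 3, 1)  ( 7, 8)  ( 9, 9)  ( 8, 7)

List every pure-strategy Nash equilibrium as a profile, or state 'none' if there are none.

PSNE = {(C,P), (D,R)}

(A,P): not NE [P1→C gives 10>9; P2→R gives 6>1]
(A,Q): not NE [P2→R gives 6>4]
(A,R): not NE [P1→D gives 9>6]
(A,S): not NE [P1→D gives 8>3; P2→R gives 6>1]
(B,P): not NE [P1→C gives 10>6; P2→Q gives 9>2]
(B,Q): not NE [P1→A gives 9>4]
(B,R): not NE [P1→D gives 9>1; P2→Q gives 9>3]
(B,S): not NE [P1→D gives 8>3; P2→Q gives 9>6]
(C,P): NE
(C,Q): not NE [P1→A gives 9>2; P2→P gives 7>0]
(C,R): not NE [P1→D gives 9>0; P2→P gives 7>1]
(C,S): not NE [P2→P gives 7>1]
(D,P): not NE [P1→C gives 10>3; P2→R gives 9>1]
(D,Q): not NE [P1→A gives 9>7; P2→R gives 9>8]
(D,R): NE
(D,S): not NE [P2→R gives 9>7]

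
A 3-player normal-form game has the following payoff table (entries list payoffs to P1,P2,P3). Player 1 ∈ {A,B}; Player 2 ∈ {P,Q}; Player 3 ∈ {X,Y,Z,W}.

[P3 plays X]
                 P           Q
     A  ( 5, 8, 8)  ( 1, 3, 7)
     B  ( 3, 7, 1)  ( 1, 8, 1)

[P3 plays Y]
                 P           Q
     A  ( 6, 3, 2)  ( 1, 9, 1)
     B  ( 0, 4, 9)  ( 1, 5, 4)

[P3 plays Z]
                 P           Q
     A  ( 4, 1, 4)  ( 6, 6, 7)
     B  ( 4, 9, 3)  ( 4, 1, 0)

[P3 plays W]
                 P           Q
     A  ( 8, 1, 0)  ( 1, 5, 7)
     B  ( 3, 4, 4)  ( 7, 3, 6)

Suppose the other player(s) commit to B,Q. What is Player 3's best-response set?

argmax u_3 = {W}

u_3(X vs B,Q) = 1
u_3(Y vs B,Q) = 4
u_3(Z vs B,Q) = 0
u_3(W vs B,Q) = 6
max payoff 6 at {W}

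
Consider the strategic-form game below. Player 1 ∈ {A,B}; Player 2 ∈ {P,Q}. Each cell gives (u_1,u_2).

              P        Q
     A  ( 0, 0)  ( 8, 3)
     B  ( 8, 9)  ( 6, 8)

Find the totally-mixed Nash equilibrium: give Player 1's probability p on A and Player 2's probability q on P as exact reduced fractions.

P1 indiff ⇒ q·0+(1-q)·8 = q·8+(1-q)·6 ⇒ q(-8) = (1-q)(-2) ⇒ q = 1/5
P2 indiff ⇒ p·0+(1-p)·9 = p·3+(1-p)·8 ⇒ p(-3) = (1-p)(-1) ⇒ p = 1/4

(p,q) = (1/4, 1/5)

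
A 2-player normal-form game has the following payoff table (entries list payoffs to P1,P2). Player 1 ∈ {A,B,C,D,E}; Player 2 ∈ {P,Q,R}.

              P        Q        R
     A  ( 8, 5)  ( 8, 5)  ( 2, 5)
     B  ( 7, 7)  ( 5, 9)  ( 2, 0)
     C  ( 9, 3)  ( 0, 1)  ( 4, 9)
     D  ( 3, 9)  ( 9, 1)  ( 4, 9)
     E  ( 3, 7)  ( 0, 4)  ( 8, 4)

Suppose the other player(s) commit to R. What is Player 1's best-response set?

P1 best: {E}

u_1(A vs R) = 2
u_1(B vs R) = 2
u_1(C vs R) = 4
u_1(D vs R) = 4
u_1(E vs R) = 8
max payoff 8 at {E}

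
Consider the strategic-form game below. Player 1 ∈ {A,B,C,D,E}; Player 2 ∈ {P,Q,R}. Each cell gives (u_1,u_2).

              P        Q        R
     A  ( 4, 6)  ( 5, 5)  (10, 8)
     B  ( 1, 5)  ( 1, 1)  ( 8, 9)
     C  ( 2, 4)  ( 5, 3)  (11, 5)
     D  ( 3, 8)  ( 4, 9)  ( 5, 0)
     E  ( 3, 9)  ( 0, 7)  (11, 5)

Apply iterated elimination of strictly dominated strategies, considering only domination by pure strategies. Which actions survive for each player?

IESDS → P1:{A,C,E} P2:{P,R}

P1 drop B (A beats it: P:4>1 Q:5>1 R:10>8)
P1 drop D (A beats it: P:4>3 Q:5>4 R:10>5)
P2 drop Q (P beats it: A:6>5 C:4>3 E:9>7)
P1→{A,C,E} P2→{P,R}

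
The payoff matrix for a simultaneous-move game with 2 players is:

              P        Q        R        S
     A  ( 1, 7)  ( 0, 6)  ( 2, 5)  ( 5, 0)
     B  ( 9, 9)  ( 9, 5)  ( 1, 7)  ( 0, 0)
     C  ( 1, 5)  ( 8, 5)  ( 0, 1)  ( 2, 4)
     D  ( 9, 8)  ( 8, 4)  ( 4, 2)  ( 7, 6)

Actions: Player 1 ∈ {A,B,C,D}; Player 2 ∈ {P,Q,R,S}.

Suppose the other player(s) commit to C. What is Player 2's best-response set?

argmax u_2 = {P,Q}

u_2(P vs C) = 5
u_2(Q vs C) = 5
u_2(R vs C) = 1
u_2(S vs C) = 4
max payoff 5 at {P,Q}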